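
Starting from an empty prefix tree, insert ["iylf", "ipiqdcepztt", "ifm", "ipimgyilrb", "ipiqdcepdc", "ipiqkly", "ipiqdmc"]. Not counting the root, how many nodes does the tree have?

30

Count nodes per top-level branch (shared prefixes stored once):
  'i'-branch (ifm, ipimgyilrb, ipiqdcepdc, ipiqdcepztt, ipiqdmc, ipiqkly, iylf): 30 nodes
Sum: 30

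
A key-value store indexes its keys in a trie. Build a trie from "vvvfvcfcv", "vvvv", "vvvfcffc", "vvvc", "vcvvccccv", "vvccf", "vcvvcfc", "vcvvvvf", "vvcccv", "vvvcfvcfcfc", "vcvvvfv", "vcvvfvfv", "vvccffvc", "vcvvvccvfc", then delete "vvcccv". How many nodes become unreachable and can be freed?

2

A node on "vvcccv"'s path can go only if nothing else ends at it or branches off below it.
The suffix "cv" (2 nodes) is used only by "vvcccv"; the node for "vvcc" still has the child "f", so pruning stops there.
Nodes removed: 2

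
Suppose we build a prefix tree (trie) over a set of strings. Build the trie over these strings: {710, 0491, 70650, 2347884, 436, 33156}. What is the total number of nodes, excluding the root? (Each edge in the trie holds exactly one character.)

26

Count nodes per top-level branch (shared prefixes stored once):
  '0'-branch (0491): 4 nodes
  '2'-branch (2347884): 7 nodes
  '3'-branch (33156): 5 nodes
  '4'-branch (436): 3 nodes
  '7'-branch (70650, 710): 7 nodes
Sum: 26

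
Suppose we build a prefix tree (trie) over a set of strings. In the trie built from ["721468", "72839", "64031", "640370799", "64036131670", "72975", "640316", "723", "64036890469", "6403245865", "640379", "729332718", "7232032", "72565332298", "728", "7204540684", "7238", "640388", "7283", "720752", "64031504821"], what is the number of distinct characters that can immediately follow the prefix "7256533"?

The children of the "7256533" node are the distinct next characters among strings starting with "7256533".
Characters that immediately follow "7256533" among the stored strings: {2}.
That node has 1 child edge.

1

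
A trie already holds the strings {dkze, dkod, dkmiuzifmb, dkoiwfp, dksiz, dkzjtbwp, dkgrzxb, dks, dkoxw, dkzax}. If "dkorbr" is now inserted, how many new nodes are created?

3

"dko" is already a path in the trie; the remaining "rbr" must be added.
So 6 − 3 = 3 new nodes.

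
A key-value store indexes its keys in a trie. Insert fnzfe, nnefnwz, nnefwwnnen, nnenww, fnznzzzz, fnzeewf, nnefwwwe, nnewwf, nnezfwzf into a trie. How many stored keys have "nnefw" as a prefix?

2

Traverse to the node for "nnefw", then collect every word in that subtree.
Matches: "nnefwwnnen", "nnefwwwe"
Count: 2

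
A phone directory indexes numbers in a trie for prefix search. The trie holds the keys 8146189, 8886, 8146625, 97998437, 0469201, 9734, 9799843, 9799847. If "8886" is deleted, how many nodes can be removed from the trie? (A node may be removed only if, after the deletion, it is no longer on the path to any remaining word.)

Walk "8886" from the leaf back toward the root, removing each node that no remaining word uses.
The suffix "886" (3 nodes) is used only by "8886"; the node for "8" still has the child "1", so pruning stops there.
Nodes removed: 3

3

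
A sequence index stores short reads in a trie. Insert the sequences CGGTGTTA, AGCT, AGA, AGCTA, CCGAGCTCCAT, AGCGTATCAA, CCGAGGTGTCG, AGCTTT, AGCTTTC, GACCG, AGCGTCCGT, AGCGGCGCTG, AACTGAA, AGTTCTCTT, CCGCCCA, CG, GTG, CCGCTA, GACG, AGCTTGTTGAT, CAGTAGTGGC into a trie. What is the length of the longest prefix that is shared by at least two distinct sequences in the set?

The deepest shared node is where two words last agree before diverging.
e.g. "AGCTTT" and "AGCTTTC" share the prefix "AGCTTT" of length 6; no pair shares a longer one.
Longest shared-prefix length: 6

6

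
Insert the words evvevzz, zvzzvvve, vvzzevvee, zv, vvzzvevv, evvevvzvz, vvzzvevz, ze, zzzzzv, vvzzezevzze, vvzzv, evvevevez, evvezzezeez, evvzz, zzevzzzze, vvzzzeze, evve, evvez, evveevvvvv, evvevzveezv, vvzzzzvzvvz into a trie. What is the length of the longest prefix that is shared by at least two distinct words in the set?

Look for the deepest trie node that still has at least two words in its subtree.
e.g. "vvzzvevv" and "vvzzvevz" share the prefix "vvzzvev" of length 7; no pair shares a longer one.
Longest shared-prefix length: 7

7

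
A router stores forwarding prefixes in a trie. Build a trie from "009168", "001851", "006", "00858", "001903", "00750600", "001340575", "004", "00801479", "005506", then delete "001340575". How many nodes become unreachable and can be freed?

Walk "001340575" from the leaf back toward the root, removing each node that no remaining word uses.
The suffix "340575" (6 nodes) is used only by "001340575"; the node for "001" still has the child "8", so pruning stops there.
Nodes removed: 6

6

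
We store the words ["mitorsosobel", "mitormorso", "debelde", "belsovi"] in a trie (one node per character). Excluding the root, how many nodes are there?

Trace insertions, counting only characters that open a new branch:
  "mitorsosobel" → 12 new (m, i, t, o, r, s, o, s, o, b, e, l)
  "mitormorso" → prefix "mitor" already present; 5 new (m, o, r, s, o)
  "debelde" → 7 new (d, e, b, e, l, d, e)
  "belsovi" → 7 new (b, e, l, s, o, v, i)
Total nodes = 12 + 5 + 7 + 7 = 31

31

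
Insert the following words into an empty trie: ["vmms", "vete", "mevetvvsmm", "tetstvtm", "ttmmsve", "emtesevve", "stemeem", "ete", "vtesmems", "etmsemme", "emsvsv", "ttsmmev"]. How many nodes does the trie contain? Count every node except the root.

71

For each word, the new-node count is its length minus the longest prefix already in the trie:
  "vmms" → 4 new (v, m, m, s)
  "vete" → prefix "v" already present; 3 new (e, t, e)
  "mevetvvsmm" → 10 new (m, e, v, e, t, v, v, s, m, m)
  "tetstvtm" → 8 new (t, e, t, s, t, v, t, m)
  "ttmmsve" → prefix "t" already present; 6 new (t, m, m, s, v, e)
  "emtesevve" → 9 new (e, m, t, e, s, e, v, v, e)
  "stemeem" → 7 new (s, t, e, m, e, e, m)
  "ete" → prefix "e" already present; 2 new (t, e)
  "vtesmems" → prefix "v" already present; 7 new (t, e, s, m, e, m, s)
  "etmsemme" → prefix "et" already present; 6 new (m, s, e, m, m, e)
  "emsvsv" → prefix "em" already present; 4 new (s, v, s, v)
  "ttsmmev" → prefix "tt" already present; 5 new (s, m, m, e, v)
Total nodes = 4 + 3 + 10 + 8 + 6 + 9 + 7 + 2 + 7 + 6 + 4 + 5 = 71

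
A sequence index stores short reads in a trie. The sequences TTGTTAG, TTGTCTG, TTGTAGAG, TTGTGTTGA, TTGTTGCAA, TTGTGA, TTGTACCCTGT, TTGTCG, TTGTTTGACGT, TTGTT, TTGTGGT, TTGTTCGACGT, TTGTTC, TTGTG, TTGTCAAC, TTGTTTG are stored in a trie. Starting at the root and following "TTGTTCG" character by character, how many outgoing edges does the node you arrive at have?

1

The children of the "TTGTTCG" node are the distinct next characters among strings starting with "TTGTTCG".
Characters that immediately follow "TTGTTCG" among the stored strings: {A}.
That node has 1 child edge.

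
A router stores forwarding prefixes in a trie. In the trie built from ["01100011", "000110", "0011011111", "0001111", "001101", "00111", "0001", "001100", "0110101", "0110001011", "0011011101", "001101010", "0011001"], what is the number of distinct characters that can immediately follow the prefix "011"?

1

Follow the path "011" to its node, then look at its outgoing edges.
Distinct next characters after "011": 0.
That node has 1 child edge.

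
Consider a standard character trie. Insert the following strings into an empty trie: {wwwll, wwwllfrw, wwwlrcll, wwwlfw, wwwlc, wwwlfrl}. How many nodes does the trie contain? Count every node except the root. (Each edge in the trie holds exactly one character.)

17

Insert word by word; a character creates a node only if that edge doesn't already exist:
  "wwwll" → 5 new (w, w, w, l, l)
  "wwwllfrw" → prefix "wwwll" already present; 3 new (f, r, w)
  "wwwlrcll" → prefix "wwwl" already present; 4 new (r, c, l, l)
  "wwwlfw" → prefix "wwwl" already present; 2 new (f, w)
  "wwwlc" → prefix "wwwl" already present; 1 new (c)
  "wwwlfrl" → prefix "wwwlf" already present; 2 new (r, l)
Total nodes = 5 + 3 + 4 + 2 + 1 + 2 = 17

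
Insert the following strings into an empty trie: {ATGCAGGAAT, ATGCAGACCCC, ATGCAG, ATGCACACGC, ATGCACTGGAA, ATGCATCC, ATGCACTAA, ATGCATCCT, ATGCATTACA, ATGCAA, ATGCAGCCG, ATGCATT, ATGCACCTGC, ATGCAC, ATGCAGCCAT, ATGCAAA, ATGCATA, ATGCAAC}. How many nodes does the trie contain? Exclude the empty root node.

48

For each word, the new-node count is its length minus the longest prefix already in the trie:
  "ATGCAGGAAT" → 10 new (A, T, G, C, A, G, G, A, A, T)
  "ATGCAGACCCC" → prefix "ATGCAG" already present; 5 new (A, C, C, C, C)
  "ATGCAG" → prefix "ATGCAG" already present; 0 new (none)
  "ATGCACACGC" → prefix "ATGCA" already present; 5 new (C, A, C, G, C)
  "ATGCACTGGAA" → prefix "ATGCAC" already present; 5 new (T, G, G, A, A)
  "ATGCATCC" → prefix "ATGCA" already present; 3 new (T, C, C)
  "ATGCACTAA" → prefix "ATGCACT" already present; 2 new (A, A)
  "ATGCATCCT" → prefix "ATGCATCC" already present; 1 new (T)
  "ATGCATTACA" → prefix "ATGCAT" already present; 4 new (T, A, C, A)
  "ATGCAA" → prefix "ATGCA" already present; 1 new (A)
  "ATGCAGCCG" → prefix "ATGCAG" already present; 3 new (C, C, G)
  "ATGCATT" → prefix "ATGCATT" already present; 0 new (none)
  "ATGCACCTGC" → prefix "ATGCAC" already present; 4 new (C, T, G, C)
  "ATGCAC" → prefix "ATGCAC" already present; 0 new (none)
  "ATGCAGCCAT" → prefix "ATGCAGCC" already present; 2 new (A, T)
  "ATGCAAA" → prefix "ATGCAA" already present; 1 new (A)
  "ATGCATA" → prefix "ATGCAT" already present; 1 new (A)
  "ATGCAAC" → prefix "ATGCAA" already present; 1 new (C)
Total nodes = 10 + 5 + 0 + 5 + 5 + 3 + 2 + 1 + 4 + 1 + 3 + 0 + 4 + 0 + 2 + 1 + 1 + 1 = 48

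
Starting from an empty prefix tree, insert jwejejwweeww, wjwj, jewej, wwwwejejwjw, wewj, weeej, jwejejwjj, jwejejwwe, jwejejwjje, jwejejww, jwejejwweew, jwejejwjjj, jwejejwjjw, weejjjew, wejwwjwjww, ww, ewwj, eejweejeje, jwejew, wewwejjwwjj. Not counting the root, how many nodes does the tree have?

76

Insert word by word; a character creates a node only if that edge doesn't already exist:
  "jwejejwweeww" → 12 new (j, w, e, j, e, j, w, w, e, e, w, w)
  "wjwj" → 4 new (w, j, w, j)
  "jewej" → prefix "j" already present; 4 new (e, w, e, j)
  "wwwwejejwjw" → prefix "w" already present; 10 new (w, w, w, e, j, e, j, w, j, w)
  "wewj" → prefix "w" already present; 3 new (e, w, j)
  "weeej" → prefix "we" already present; 3 new (e, e, j)
  "jwejejwjj" → prefix "jwejejw" already present; 2 new (j, j)
  "jwejejwwe" → prefix "jwejejwwe" already present; 0 new (none)
  "jwejejwjje" → prefix "jwejejwjj" already present; 1 new (e)
  "jwejejww" → prefix "jwejejww" already present; 0 new (none)
  "jwejejwweew" → prefix "jwejejwweew" already present; 0 new (none)
  "jwejejwjjj" → prefix "jwejejwjj" already present; 1 new (j)
  "jwejejwjjw" → prefix "jwejejwjj" already present; 1 new (w)
  "weejjjew" → prefix "wee" already present; 5 new (j, j, j, e, w)
  "wejwwjwjww" → prefix "we" already present; 8 new (j, w, w, j, w, j, w, w)
  "ww" → prefix "ww" already present; 0 new (none)
  "ewwj" → 4 new (e, w, w, j)
  "eejweejeje" → prefix "e" already present; 9 new (e, j, w, e, e, j, e, j, e)
  "jwejew" → prefix "jweje" already present; 1 new (w)
  "wewwejjwwjj" → prefix "wew" already present; 8 new (w, e, j, j, w, w, j, j)
Total nodes = 12 + 4 + 4 + 10 + 3 + 3 + 2 + 0 + 1 + 0 + 0 + 1 + 1 + 5 + 8 + 0 + 4 + 9 + 1 + 8 = 76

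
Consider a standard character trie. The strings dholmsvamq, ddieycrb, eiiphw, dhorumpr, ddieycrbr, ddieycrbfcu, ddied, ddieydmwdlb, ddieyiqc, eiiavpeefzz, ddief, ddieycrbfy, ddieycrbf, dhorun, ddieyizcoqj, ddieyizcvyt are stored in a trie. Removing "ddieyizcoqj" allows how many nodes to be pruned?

3

After clearing the end-marker at "ddieyizcoqj", prune upward until reaching a node still needed by another word.
The suffix "oqj" (3 nodes) is used only by "ddieyizcoqj"; the node for "ddieyizc" still has the child "v", so pruning stops there.
Nodes removed: 3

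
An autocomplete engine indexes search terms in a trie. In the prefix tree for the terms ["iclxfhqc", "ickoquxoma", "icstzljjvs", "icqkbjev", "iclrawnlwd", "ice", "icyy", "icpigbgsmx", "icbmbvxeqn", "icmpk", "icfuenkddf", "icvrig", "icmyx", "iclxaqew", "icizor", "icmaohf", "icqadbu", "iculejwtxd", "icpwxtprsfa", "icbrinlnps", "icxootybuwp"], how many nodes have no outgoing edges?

21

A leaf is a node with no children — equivalently, the end of a word that is not a proper prefix of any other stored word.
Those words: "icbmbvxeqn", "icbrinlnps", "ice", "icfuenkddf", "icizor", "ickoquxoma", "iclrawnlwd", "iclxaqew", "iclxfhqc", "icmaohf", "icmpk", "icmyx", "icpigbgsmx", "icpwxtprsfa", "icqadbu", "icqkbjev", "icstzljjvs", "iculejwtxd", "icvrig", "icxootybuwp", "icyy"
Leaf count: 21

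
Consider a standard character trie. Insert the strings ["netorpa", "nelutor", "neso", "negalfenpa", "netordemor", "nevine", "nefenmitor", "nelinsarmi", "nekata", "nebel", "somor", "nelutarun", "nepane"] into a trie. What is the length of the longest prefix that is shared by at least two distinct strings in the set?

Look for the deepest trie node that still has at least two words in its subtree.
"nelutarun" and "nelutor" agree on "nelut" (5 characters) before diverging; nothing deeper is shared.
Longest shared-prefix length: 5

5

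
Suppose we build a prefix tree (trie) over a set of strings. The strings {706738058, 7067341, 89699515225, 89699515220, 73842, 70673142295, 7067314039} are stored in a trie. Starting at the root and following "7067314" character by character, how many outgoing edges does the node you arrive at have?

2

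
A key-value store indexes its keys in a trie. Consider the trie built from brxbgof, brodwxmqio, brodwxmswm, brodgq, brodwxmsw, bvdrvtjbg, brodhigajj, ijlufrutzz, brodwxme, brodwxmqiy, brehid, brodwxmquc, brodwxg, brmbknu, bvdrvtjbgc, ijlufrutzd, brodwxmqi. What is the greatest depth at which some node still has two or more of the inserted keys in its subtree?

The deepest shared node is where two words last agree before diverging.
e.g. "brodwxmqi" and "brodwxmqio" share the prefix "brodwxmqi" of length 9; no pair shares a longer one.
Longest shared-prefix length: 9

9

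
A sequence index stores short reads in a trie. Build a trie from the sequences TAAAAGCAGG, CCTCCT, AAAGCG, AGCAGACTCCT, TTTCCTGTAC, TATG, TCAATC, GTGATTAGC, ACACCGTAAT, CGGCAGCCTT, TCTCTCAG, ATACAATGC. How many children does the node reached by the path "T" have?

3

The children of the "T" node are the distinct next characters among strings starting with "T".
Characters that immediately follow "T" among the stored strings: {A, C, T}.
That node has 3 child edges.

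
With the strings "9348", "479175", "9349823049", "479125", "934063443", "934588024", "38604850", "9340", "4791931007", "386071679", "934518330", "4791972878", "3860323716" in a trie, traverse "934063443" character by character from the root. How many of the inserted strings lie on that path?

Walk "934063443" from the root; an end-of-word marker is hit whenever a stored word is a prefix of "934063443".
Prefixes of the query that are stored words: "9340", "934063443"
Count: 2

2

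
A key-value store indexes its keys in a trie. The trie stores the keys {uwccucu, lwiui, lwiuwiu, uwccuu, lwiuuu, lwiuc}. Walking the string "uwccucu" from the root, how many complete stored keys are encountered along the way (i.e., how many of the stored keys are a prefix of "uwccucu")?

1

Check each prefix of "uwccucu" against the stored set — each match is an end-marker on the path.
Prefixes of the query that are stored words: "uwccucu"
Count: 1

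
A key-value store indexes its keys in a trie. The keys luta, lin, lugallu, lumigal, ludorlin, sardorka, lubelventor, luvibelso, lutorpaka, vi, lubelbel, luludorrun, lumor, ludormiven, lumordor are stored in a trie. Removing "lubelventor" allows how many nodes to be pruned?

6

Walk "lubelventor" from the leaf back toward the root, removing each node that no remaining word uses.
The suffix "ventor" (6 nodes) is used only by "lubelventor"; the node for "lubel" still has the child "b", so pruning stops there.
Nodes removed: 6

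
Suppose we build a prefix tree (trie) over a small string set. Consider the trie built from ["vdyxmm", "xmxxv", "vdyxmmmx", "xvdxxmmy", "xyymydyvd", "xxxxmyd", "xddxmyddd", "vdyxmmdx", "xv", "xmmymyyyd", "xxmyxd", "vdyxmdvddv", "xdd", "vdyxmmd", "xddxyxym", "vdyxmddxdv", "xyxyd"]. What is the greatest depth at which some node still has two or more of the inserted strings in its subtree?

Equivalently: take the maximum, over all pairs, of their longest common prefix length.
e.g. "vdyxmmd" and "vdyxmmdx" share the prefix "vdyxmmd" of length 7; no pair shares a longer one.
Longest shared-prefix length: 7

7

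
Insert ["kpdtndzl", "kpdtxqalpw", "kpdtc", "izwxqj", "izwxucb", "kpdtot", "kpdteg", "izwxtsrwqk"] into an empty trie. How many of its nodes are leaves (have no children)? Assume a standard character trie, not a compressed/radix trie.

8

A leaf is a node with no children — equivalently, the end of a word that is not a proper prefix of any other stored word.
Those words: "izwxqj", "izwxtsrwqk", "izwxucb", "kpdtc", "kpdteg", "kpdtndzl", "kpdtot", "kpdtxqalpw"
Leaf count: 8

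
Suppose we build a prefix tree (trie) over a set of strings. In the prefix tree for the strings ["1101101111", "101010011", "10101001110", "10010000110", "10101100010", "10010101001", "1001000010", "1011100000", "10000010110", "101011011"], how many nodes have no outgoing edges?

9

Leaves are exactly the stored words that no other stored word extends.
Those words: "10000010110", "1001000010", "10010000110", "10010101001", "10101001110", "10101100010", "101011011", "1011100000", "1101101111"
Leaf count: 9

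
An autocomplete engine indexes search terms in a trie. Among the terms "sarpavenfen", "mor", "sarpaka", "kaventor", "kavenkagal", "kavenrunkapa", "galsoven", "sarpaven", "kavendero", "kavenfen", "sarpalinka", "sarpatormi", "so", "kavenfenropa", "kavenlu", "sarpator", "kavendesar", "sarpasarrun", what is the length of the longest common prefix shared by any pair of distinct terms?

Equivalently: take the maximum, over all pairs, of their longest common prefix length.
e.g. "kavenfen" and "kavenfenropa" share the prefix "kavenfen" of length 8; no pair shares a longer one.
Longest shared-prefix length: 8

8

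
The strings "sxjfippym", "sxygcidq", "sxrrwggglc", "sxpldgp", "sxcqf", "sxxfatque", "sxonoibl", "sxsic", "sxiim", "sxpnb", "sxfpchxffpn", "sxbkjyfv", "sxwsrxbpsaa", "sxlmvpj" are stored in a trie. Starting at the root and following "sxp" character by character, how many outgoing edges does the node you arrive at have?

Follow the path "sxp" to its node, then look at its outgoing edges.
Distinct next characters after "sxp": l, n.
That node has 2 child edges.

2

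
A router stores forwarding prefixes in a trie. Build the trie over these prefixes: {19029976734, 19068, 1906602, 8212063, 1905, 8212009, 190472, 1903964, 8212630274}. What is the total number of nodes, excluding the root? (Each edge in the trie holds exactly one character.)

39

Count nodes per top-level branch (shared prefixes stored once):
  '1'-branch (19029976734, 1903964, 190472, 1905, 1906602, 19068): 24 nodes
  '8'-branch (8212009, 8212063, 8212630274): 15 nodes
Sum: 39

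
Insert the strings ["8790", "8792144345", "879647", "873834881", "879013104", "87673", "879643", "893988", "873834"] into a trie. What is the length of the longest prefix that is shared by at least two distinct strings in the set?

The deepest shared node is where two words last agree before diverging.
e.g. "873834" and "873834881" share the prefix "873834" of length 6; no pair shares a longer one.
Longest shared-prefix length: 6

6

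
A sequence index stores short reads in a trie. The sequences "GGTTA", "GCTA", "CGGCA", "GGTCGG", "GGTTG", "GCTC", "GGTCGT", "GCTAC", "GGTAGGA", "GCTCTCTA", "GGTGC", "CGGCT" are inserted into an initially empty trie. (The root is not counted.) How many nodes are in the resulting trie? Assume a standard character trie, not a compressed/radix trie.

Insert word by word; a character creates a node only if that edge doesn't already exist:
  "GGTTA" → 5 new (G, G, T, T, A)
  "GCTA" → prefix "G" already present; 3 new (C, T, A)
  "CGGCA" → 5 new (C, G, G, C, A)
  "GGTCGG" → prefix "GGT" already present; 3 new (C, G, G)
  "GGTTG" → prefix "GGTT" already present; 1 new (G)
  "GCTC" → prefix "GCT" already present; 1 new (C)
  "GGTCGT" → prefix "GGTCG" already present; 1 new (T)
  "GCTAC" → prefix "GCTA" already present; 1 new (C)
  "GGTAGGA" → prefix "GGT" already present; 4 new (A, G, G, A)
  "GCTCTCTA" → prefix "GCTC" already present; 4 new (T, C, T, A)
  "GGTGC" → prefix "GGT" already present; 2 new (G, C)
  "CGGCT" → prefix "CGGC" already present; 1 new (T)
Total nodes = 5 + 3 + 5 + 3 + 1 + 1 + 1 + 1 + 4 + 4 + 2 + 1 = 31

31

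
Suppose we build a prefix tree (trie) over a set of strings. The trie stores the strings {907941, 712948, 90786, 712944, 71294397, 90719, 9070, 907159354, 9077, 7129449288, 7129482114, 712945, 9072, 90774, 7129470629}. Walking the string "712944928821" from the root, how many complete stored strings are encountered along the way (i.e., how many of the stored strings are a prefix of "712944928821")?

2

Walk "712944928821" from the root; an end-of-word marker is hit whenever a stored word is a prefix of "712944928821".
Prefixes of the query that are stored words: "712944", "7129449288"
Count: 2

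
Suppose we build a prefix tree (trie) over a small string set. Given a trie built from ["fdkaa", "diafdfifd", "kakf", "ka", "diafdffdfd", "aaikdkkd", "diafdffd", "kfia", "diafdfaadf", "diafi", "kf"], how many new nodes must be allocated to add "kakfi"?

1

The longest prefix of "kakfi" already in the trie is "kakf" (length 4).
New nodes needed: |"kakfi"| − 4 = 5 − 4 = 1.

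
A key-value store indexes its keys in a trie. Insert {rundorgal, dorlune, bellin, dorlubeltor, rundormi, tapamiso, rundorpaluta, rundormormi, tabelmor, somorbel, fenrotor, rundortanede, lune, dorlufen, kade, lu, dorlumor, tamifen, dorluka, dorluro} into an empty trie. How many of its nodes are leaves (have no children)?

A leaf is a node with no children — equivalently, the end of a word that is not a proper prefix of any other stored word.
Those words: "bellin", "dorlubeltor", "dorlufen", "dorluka", "dorlumor", "dorlune", "dorluro", "fenrotor", "kade", "lune", "rundorgal", "rundormi", "rundormormi", "rundorpaluta", "rundortanede", "somorbel", "tabelmor", "tamifen", "tapamiso"
Leaf count: 19

19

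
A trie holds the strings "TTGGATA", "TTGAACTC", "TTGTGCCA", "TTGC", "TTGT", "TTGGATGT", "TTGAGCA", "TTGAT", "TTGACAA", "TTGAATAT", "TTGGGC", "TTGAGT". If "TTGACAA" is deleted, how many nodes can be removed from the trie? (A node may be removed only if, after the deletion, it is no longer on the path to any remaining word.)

After clearing the end-marker at "TTGACAA", prune upward until reaching a node still needed by another word.
The suffix "CAA" (3 nodes) is used only by "TTGACAA"; the node for "TTGA" still has the child "A", so pruning stops there.
Nodes removed: 3

3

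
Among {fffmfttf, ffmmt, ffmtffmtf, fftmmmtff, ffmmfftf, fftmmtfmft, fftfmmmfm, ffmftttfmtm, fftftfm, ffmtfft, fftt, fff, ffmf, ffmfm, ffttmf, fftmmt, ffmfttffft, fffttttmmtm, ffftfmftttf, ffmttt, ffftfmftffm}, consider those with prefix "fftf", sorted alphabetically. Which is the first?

DFS of the "fftf" subtree visits, in order: "fftfmmmfm", "fftftfm"
Position 1: fftfmmmfm

fftfmmmfm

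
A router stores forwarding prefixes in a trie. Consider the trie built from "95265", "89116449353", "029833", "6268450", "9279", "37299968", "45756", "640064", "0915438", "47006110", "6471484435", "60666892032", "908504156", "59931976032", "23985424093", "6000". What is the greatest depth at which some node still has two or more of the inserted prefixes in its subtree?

Equivalently: take the maximum, over all pairs, of their longest common prefix length.
e.g. "6000" and "60666892032" share the prefix "60" of length 2; no pair shares a longer one.
Longest shared-prefix length: 2

2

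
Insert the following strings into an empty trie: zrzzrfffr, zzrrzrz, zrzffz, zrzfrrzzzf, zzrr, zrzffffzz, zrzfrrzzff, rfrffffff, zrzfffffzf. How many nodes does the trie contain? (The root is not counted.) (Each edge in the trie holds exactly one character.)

42

Trace insertions, counting only characters that open a new branch:
  "zrzzrfffr" → 9 new (z, r, z, z, r, f, f, f, r)
  "zzrrzrz" → prefix "z" already present; 6 new (z, r, r, z, r, z)
  "zrzffz" → prefix "zrz" already present; 3 new (f, f, z)
  "zrzfrrzzzf" → prefix "zrzf" already present; 6 new (r, r, z, z, z, f)
  "zzrr" → prefix "zzrr" already present; 0 new (none)
  "zrzffffzz" → prefix "zrzff" already present; 4 new (f, f, z, z)
  "zrzfrrzzff" → prefix "zrzfrrzz" already present; 2 new (f, f)
  "rfrffffff" → 9 new (r, f, r, f, f, f, f, f, f)
  "zrzfffffzf" → prefix "zrzffff" already present; 3 new (f, z, f)
Total nodes = 9 + 6 + 3 + 6 + 0 + 4 + 2 + 9 + 3 = 42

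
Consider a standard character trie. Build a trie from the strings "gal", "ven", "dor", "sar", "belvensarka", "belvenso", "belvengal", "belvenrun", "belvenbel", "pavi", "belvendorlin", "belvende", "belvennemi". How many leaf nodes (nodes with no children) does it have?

A leaf is a node with no children — equivalently, the end of a word that is not a proper prefix of any other stored word.
Those words: "belvenbel", "belvende", "belvendorlin", "belvengal", "belvennemi", "belvenrun", "belvensarka", "belvenso", "dor", "gal", "pavi", "sar", "ven"
Leaf count: 13

13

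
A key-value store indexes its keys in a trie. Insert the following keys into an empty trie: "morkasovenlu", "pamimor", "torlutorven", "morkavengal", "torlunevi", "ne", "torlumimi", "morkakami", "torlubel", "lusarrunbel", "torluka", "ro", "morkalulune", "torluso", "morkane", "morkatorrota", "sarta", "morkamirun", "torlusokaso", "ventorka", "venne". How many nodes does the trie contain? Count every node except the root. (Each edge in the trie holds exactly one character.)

109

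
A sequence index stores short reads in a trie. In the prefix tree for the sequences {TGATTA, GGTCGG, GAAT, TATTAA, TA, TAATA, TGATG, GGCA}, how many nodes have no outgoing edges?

7

A leaf is a node with no children — equivalently, the end of a word that is not a proper prefix of any other stored word.
Those words: "GAAT", "GGCA", "GGTCGG", "TAATA", "TATTAA", "TGATG", "TGATTA"
Leaf count: 7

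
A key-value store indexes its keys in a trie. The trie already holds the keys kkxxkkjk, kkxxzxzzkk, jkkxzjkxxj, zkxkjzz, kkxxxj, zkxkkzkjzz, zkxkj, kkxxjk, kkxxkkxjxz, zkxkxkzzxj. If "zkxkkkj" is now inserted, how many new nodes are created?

Walking "zkxkkkj" from the root, the first 5 characters ("zkxkk") follow existing edges; "k" is the first miss.
Each of the 2 remaining characters creates one node.

2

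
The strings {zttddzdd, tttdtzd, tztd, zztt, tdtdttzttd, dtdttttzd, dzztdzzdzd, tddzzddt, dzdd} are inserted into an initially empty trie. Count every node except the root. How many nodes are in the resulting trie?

Insert word by word; a character creates a node only if that edge doesn't already exist:
  "zttddzdd" → 8 new (z, t, t, d, d, z, d, d)
  "tttdtzd" → 7 new (t, t, t, d, t, z, d)
  "tztd" → prefix "t" already present; 3 new (z, t, d)
  "zztt" → prefix "z" already present; 3 new (z, t, t)
  "tdtdttzttd" → prefix "t" already present; 9 new (d, t, d, t, t, z, t, t, d)
  "dtdttttzd" → 9 new (d, t, d, t, t, t, t, z, d)
  "dzztdzzdzd" → prefix "d" already present; 9 new (z, z, t, d, z, z, d, z, d)
  "tddzzddt" → prefix "td" already present; 6 new (d, z, z, d, d, t)
  "dzdd" → prefix "dz" already present; 2 new (d, d)
Total nodes = 8 + 7 + 3 + 3 + 9 + 9 + 9 + 6 + 2 = 56

56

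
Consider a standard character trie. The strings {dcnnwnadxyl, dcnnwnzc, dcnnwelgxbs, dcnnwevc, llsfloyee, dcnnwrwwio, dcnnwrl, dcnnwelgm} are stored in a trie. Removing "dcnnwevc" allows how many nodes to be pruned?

2

A node on "dcnnwevc"'s path can go only if nothing else ends at it or branches off below it.
The suffix "vc" (2 nodes) is used only by "dcnnwevc"; the node for "dcnnwe" still has the child "l", so pruning stops there.
Nodes removed: 2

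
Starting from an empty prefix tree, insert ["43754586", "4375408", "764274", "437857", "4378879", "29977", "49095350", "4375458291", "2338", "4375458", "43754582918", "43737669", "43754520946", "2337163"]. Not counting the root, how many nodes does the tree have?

55

For each word, the new-node count is its length minus the longest prefix already in the trie:
  "43754586" → 8 new (4, 3, 7, 5, 4, 5, 8, 6)
  "4375408" → prefix "43754" already present; 2 new (0, 8)
  "764274" → 6 new (7, 6, 4, 2, 7, 4)
  "437857" → prefix "437" already present; 3 new (8, 5, 7)
  "4378879" → prefix "4378" already present; 3 new (8, 7, 9)
  "29977" → 5 new (2, 9, 9, 7, 7)
  "49095350" → prefix "4" already present; 7 new (9, 0, 9, 5, 3, 5, 0)
  "4375458291" → prefix "4375458" already present; 3 new (2, 9, 1)
  "2338" → prefix "2" already present; 3 new (3, 3, 8)
  "4375458" → prefix "4375458" already present; 0 new (none)
  "43754582918" → prefix "4375458291" already present; 1 new (8)
  "43737669" → prefix "437" already present; 5 new (3, 7, 6, 6, 9)
  "43754520946" → prefix "437545" already present; 5 new (2, 0, 9, 4, 6)
  "2337163" → prefix "233" already present; 4 new (7, 1, 6, 3)
Total nodes = 8 + 2 + 6 + 3 + 3 + 5 + 7 + 3 + 3 + 0 + 1 + 5 + 5 + 4 = 55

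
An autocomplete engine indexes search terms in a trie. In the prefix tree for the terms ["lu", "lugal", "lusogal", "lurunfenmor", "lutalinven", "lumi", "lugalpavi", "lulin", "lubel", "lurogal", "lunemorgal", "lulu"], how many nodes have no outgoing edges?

A leaf is a node with no children — equivalently, the end of a word that is not a proper prefix of any other stored word.
Those words: "lubel", "lugalpavi", "lulin", "lulu", "lumi", "lunemorgal", "lurogal", "lurunfenmor", "lusogal", "lutalinven"
Leaf count: 10

10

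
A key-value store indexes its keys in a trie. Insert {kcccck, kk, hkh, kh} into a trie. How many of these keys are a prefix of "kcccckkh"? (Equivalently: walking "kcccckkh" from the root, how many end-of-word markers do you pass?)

Check each prefix of "kcccckkh" against the stored set — each match is an end-marker on the path.
Prefixes of the query that are stored words: "kcccck"
Count: 1

1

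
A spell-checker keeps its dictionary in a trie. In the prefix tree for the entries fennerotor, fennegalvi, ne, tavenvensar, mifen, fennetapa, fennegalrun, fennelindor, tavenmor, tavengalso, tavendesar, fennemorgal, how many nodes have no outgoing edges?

12

Leaves are exactly the stored words that no other stored word extends.
Those words: "fennegalrun", "fennegalvi", "fennelindor", "fennemorgal", "fennerotor", "fennetapa", "mifen", "ne", "tavendesar", "tavengalso", "tavenmor", "tavenvensar"
Leaf count: 12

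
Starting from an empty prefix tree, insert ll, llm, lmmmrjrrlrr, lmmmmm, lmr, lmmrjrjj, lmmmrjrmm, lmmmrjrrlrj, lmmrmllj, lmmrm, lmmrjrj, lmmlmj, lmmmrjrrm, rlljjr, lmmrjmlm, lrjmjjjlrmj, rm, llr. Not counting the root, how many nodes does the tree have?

53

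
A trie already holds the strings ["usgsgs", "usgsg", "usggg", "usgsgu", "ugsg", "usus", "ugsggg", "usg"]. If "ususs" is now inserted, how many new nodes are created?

Walking "ususs" from the root, the first 4 characters ("usus") follow existing edges; "s" is the first miss.
New nodes needed: |"ususs"| − 4 = 5 − 4 = 1.

1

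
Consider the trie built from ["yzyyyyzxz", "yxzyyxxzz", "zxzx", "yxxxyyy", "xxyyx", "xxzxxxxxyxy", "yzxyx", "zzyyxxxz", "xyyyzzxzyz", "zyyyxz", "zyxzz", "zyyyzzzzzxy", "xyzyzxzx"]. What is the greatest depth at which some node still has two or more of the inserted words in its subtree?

4

Look for the deepest trie node that still has at least two words in its subtree.
"zyyyxz" and "zyyyzzzzzxy" agree on "zyyy" (4 characters) before diverging; nothing deeper is shared.
Longest shared-prefix length: 4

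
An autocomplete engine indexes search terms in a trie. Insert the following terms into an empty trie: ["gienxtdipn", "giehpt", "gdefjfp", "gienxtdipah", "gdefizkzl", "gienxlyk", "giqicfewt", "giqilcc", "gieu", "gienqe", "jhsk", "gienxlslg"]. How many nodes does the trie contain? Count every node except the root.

49

Count nodes per top-level branch (shared prefixes stored once):
  'g'-branch (gdefizkzl, gdefjfp, giehpt, gienqe, gienxlslg, gienxlyk, gienxtdipah, gienxtdipn, gieu, giqicfewt, giqilcc): 45 nodes
  'j'-branch (jhsk): 4 nodes
Sum: 49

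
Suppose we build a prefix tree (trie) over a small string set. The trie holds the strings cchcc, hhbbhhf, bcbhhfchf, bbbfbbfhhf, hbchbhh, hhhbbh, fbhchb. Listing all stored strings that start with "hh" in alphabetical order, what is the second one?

Words with prefix "hh", in lexicographic order: "hhbbhhf", "hhhbbh"
The 2nd is hhhbbh.

hhhbbh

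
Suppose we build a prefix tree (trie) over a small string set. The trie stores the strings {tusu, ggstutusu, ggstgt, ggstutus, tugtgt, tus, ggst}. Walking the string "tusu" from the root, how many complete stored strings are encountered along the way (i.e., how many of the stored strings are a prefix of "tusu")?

2

Check each prefix of "tusu" against the stored set — each match is an end-marker on the path.
Prefixes of the query that are stored words: "tus", "tusu"
Count: 2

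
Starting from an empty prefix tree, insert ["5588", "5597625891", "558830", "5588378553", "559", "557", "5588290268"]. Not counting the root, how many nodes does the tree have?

26

Trie structure (* marks end of a word):
(root)
└─ 5
   └─ 5
      ├─ 7 *
      ├─ 8
      │  └─ 8 *
      │     ├─ 2
      │     │  └─ 9
      │     │     └─ 0
      │     │        └─ 2
      │     │           └─ 6
      │     │              └─ 8 *
      │     └─ 3
      │        ├─ 0 *
      │        └─ 7
      │           └─ 8
      │              └─ 5
      │                 └─ 5
      │                    └─ 3 *
      └─ 9 *
         └─ 7
            └─ 6
               └─ 2
                  └─ 5
                     └─ 8
                        └─ 9
                           └─ 1 *
Counting every labelled node above: 26.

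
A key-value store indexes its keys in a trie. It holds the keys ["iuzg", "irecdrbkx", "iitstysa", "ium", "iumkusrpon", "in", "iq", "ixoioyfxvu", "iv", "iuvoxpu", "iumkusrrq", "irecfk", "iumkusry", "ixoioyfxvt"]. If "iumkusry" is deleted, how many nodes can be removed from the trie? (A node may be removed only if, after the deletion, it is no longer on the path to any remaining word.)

After clearing the end-marker at "iumkusry", prune upward until reaching a node still needed by another word.
The suffix "y" (1 node) is used only by "iumkusry"; the node for "iumkusr" still has the child "p", so pruning stops there.
Nodes removed: 1

1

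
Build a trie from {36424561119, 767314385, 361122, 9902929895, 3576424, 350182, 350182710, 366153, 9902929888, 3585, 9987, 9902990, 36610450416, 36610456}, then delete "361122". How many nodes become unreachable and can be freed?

After clearing the end-marker at "361122", prune upward until reaching a node still needed by another word.
The suffix "1122" (4 nodes) is used only by "361122"; the node for "36" still has the child "4", so pruning stops there.
Nodes removed: 4

4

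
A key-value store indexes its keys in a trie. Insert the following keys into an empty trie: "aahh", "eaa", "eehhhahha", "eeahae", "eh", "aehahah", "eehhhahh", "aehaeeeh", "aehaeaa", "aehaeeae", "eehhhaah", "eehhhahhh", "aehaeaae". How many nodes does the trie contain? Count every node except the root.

38

Count nodes per top-level branch (shared prefixes stored once):
  'a'-branch (aahh, aehaeaa, aehaeaae, aehaeeae, aehaeeeh, aehahah): 19 nodes
  'e'-branch (eaa, eeahae, eehhhaah, eehhhahh, eehhhahha, eehhhahhh, eh): 19 nodes
Sum: 38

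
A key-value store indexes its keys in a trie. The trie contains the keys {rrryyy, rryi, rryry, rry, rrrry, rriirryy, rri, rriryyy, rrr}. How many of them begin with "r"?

9

Traverse to the node for "r", then collect every word in that subtree.
Matches: "rri", "rriirryy", "rriryyy", "rrr", "rrrry", "rrryyy", "rry", "rryi", "rryry"
Count: 9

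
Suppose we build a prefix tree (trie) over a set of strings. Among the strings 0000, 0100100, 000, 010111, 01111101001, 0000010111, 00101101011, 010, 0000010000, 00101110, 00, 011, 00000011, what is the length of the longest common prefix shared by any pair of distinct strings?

7

The deepest shared node is where two words last agree before diverging.
e.g. "0000010000" and "0000010111" share the prefix "0000010" of length 7; no pair shares a longer one.
Longest shared-prefix length: 7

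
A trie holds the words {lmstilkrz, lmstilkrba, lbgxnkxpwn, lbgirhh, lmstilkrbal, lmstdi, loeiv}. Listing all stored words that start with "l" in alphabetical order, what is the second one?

Words with prefix "l", in lexicographic order: "lbgirhh", "lbgxnkxpwn", "lmstdi", "lmstilkrba", "lmstilkrbal", "lmstilkrz", "loeiv"
The 2nd is lbgxnkxpwn.

lbgxnkxpwn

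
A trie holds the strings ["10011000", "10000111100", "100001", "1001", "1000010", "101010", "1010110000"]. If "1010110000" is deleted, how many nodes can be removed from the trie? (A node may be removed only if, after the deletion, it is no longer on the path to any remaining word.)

After clearing the end-marker at "1010110000", prune upward until reaching a node still needed by another word.
The suffix "10000" (5 nodes) is used only by "1010110000"; the node for "10101" still has the child "0", so pruning stops there.
Nodes removed: 5

5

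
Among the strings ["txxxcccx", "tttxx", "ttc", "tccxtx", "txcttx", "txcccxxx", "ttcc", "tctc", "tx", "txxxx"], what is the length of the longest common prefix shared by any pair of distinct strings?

Look for the deepest trie node that still has at least two words in its subtree.
e.g. "txxxcccx" and "txxxx" share the prefix "txxx" of length 4; no pair shares a longer one.
Longest shared-prefix length: 4

4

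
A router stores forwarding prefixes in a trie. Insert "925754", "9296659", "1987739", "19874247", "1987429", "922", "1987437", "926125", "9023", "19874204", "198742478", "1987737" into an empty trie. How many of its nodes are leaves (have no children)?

11

Leaves are exactly the stored words that no other stored word extends.
Those words: "19874204", "198742478", "1987429", "1987437", "1987737", "1987739", "9023", "922", "925754", "926125", "9296659"
Leaf count: 11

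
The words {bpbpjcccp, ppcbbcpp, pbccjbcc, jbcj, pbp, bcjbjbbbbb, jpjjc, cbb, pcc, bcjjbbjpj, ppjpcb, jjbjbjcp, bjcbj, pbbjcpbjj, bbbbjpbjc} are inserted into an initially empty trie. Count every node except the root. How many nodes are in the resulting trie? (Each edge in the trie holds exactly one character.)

Trace insertions, counting only characters that open a new branch:
  "bpbpjcccp" → 9 new (b, p, b, p, j, c, c, c, p)
  "ppcbbcpp" → 8 new (p, p, c, b, b, c, p, p)
  "pbccjbcc" → prefix "p" already present; 7 new (b, c, c, j, b, c, c)
  "jbcj" → 4 new (j, b, c, j)
  "pbp" → prefix "pb" already present; 1 new (p)
  "bcjbjbbbbb" → prefix "b" already present; 9 new (c, j, b, j, b, b, b, b, b)
  "jpjjc" → prefix "j" already present; 4 new (p, j, j, c)
  "cbb" → 3 new (c, b, b)
  "pcc" → prefix "p" already present; 2 new (c, c)
  "bcjjbbjpj" → prefix "bcj" already present; 6 new (j, b, b, j, p, j)
  "ppjpcb" → prefix "pp" already present; 4 new (j, p, c, b)
  "jjbjbjcp" → prefix "j" already present; 7 new (j, b, j, b, j, c, p)
  "bjcbj" → prefix "b" already present; 4 new (j, c, b, j)
  "pbbjcpbjj" → prefix "pb" already present; 7 new (b, j, c, p, b, j, j)
  "bbbbjpbjc" → prefix "b" already present; 8 new (b, b, b, j, p, b, j, c)
Total nodes = 9 + 8 + 7 + 4 + 1 + 9 + 4 + 3 + 2 + 6 + 4 + 7 + 4 + 7 + 8 = 83

83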